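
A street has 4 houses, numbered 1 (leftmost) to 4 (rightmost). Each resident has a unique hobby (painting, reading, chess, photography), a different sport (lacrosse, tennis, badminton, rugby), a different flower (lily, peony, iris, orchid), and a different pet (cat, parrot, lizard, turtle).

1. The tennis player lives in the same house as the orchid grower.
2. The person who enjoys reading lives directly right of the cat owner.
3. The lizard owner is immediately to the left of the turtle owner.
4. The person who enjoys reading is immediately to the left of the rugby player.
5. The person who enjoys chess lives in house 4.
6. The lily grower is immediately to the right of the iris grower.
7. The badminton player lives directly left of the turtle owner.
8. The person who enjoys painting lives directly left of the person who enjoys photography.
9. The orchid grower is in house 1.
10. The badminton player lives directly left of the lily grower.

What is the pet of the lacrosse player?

By clue 5, the person who enjoys chess is in house 4.
The orchid grower is in house 1 (clue 9).
The only hobby still possible for house 1 is painting.
Clue 1: the tennis player is in house 1.
Clue 8: the person who enjoys photography is in house 2.
So house 3 gets reading for hobby.
By clue 2, the cat owner is in house 2.
Clue 4: the rugby player is in house 4.
By clue 3, the lizard owner is in house 3.
The turtle owner is in house 4 (clue 3).
Clue 7: the badminton player is in house 3.
Clue 10: the lily grower is in house 4.
House 2's sport must be lacrosse (nothing else left).
House 1 pet: only parrot fits.
The iris grower is in house 3 (clue 6).
So house 2 gets peony for flower.
So: house 1 = painting/tennis/orchid/parrot, house 2 = photography/lacrosse/peony/cat, house 3 = reading/badminton/iris/lizard, house 4 = chess/rugby/lily/turtle.

cat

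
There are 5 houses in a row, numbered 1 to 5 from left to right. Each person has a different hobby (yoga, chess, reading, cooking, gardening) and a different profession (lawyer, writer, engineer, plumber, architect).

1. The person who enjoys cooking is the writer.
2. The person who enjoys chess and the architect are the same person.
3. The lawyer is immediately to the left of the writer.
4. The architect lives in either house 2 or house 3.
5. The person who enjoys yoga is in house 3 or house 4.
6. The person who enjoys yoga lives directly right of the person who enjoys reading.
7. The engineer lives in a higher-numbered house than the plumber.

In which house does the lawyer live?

4

House 1's hobby must be gardening (nothing else left).
House 5 hobby: only cooking fits.
Clue 1 places the writer in house 5.
Clue 3 places the lawyer in house 4.
House 4's hobby must be yoga (nothing else left).
The only profession still possible for house 1 is plumber.
Clue 6 places the person who enjoys reading in house 3.
House 2 hobby: only chess fits.
Clue 2 places the architect in house 2.
That leaves engineer as the profession for house 3.
So: house 1 = gardening/plumber, house 2 = chess/architect, house 3 = reading/engineer, house 4 = yoga/lawyer, house 5 = cooking/writer.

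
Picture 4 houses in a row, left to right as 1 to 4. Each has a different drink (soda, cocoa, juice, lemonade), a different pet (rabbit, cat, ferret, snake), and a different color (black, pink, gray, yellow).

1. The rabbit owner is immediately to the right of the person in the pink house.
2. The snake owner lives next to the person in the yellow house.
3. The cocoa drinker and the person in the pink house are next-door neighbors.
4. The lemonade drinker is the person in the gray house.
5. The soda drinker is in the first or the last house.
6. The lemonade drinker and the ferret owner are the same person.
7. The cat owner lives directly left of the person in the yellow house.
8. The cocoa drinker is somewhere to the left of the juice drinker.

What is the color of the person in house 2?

The soda drinker is narrowed to house 1 or 4; consider each.
Placing it in house 4 leads to a contradiction, so it's in house 1.
The cocoa drinker is narrowed to house 2 or 3; consider each.
Placing it in house 3 leads to a contradiction, so it's in house 2.
The juice drinker is narrowed to house 3 or 4; consider each.
Placing it in house 4 leads to a contradiction, so it's in house 3.
House 4's drink must be lemonade (nothing else left).
Clue 4: the person in the gray house is in house 4.
Clue 6: the ferret owner is in house 4.
From clue 1, the person in the pink house must be in house 1.
The only pet still possible for house 1 is cat.
The only pet still possible for house 2 is rabbit.
So house 3 gets snake for pet.
The person in the yellow house is in house 2 (clue 2).
House 3's color must be black (nothing else left).
So: house 1 = soda/cat/pink, house 2 = cocoa/rabbit/yellow, house 3 = juice/snake/black, house 4 = lemonade/ferret/gray.

yellow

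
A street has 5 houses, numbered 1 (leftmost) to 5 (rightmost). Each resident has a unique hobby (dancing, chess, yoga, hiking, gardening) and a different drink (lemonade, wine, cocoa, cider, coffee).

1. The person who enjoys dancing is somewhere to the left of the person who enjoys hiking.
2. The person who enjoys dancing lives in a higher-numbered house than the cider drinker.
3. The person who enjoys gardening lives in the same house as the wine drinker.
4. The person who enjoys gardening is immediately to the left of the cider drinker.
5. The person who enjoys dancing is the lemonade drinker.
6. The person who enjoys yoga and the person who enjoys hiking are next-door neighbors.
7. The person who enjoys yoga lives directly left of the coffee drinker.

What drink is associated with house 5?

The person who enjoys dancing is narrowed to house 3 or 4; consider each.
Placing it in house 4 leads to a contradiction, so it's in house 3.
Clue 2: the cider drinker is in house 2.
From clue 4, the person who enjoys gardening must be in house 1.
Clue 5: the lemonade drinker is in house 3.
House 2's hobby must be chess (nothing else left).
That leaves yoga as the hobby for house 4.
The only hobby still possible for house 5 is hiking.
Clue 7 places the coffee drinker in house 5.
That leaves wine as the drink for house 1.
That leaves cocoa as the drink for house 4.
So: house 1 = gardening/wine, house 2 = chess/cider, house 3 = dancing/lemonade, house 4 = yoga/cocoa, house 5 = hiking/coffee.

coffee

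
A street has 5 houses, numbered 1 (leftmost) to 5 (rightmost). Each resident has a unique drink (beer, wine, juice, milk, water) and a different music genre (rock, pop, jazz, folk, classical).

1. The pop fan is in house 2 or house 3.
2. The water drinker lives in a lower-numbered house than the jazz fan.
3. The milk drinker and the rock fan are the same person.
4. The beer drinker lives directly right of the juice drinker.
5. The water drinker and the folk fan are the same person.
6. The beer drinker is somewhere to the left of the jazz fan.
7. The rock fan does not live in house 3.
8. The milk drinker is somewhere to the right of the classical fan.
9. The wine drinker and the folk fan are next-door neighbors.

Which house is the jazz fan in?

The pop fan is narrowed to house 2 or 3; consider each.
Placing it in house 3 leads to a contradiction, so it's in house 2.
The milk drinker is narrowed to house 4 or 5; consider each.
Placing it in house 4 leads to a contradiction, so it's in house 5.
The rock fan is in house 5 (clue 3).
So house 4 gets wine for drink.
From clue 9, the folk fan must be in house 3.
House 1 music genre: only classical fits.
That leaves jazz as the music genre for house 4.
From clue 5, the water drinker must be in house 3.
That leaves juice as the drink for house 1.
House 2's drink must be beer (nothing else left).
So: house 1 = juice/classical, house 2 = beer/pop, house 3 = water/folk, house 4 = wine/jazz, house 5 = milk/rock.

4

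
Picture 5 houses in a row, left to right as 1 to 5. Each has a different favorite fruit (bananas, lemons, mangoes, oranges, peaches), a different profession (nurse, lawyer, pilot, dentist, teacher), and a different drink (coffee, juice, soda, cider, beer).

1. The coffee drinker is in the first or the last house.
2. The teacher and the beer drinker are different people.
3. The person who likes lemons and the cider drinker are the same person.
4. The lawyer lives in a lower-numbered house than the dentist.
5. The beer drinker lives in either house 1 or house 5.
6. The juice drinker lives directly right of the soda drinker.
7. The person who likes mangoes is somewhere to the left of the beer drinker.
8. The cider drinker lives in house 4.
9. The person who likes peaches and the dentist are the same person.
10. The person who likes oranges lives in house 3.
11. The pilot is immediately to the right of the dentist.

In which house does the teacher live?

From clue 7, the beer drinker must be in house 5.
Clue 8: the cider drinker is in house 4.
Clue 10: the person who likes oranges is in house 3.
The person who likes lemons is in house 4 (clue 3).
That leaves peaches as the favorite fruit for house 2.
House 5's favorite fruit must be bananas (nothing else left).
So house 1 gets coffee for drink.
So house 2 gets soda for drink.
So house 3 gets juice for drink.
Clue 9: the dentist is in house 2.
The pilot is in house 3 (clue 11).
So house 1 gets mangoes for favorite fruit.
The only profession still possible for house 5 is nurse.
So house 1 gets lawyer for profession.
That leaves teacher as the profession for house 4.
So: house 1 = mangoes/lawyer/coffee, house 2 = peaches/dentist/soda, house 3 = oranges/pilot/juice, house 4 = lemons/teacher/cider, house 5 = bananas/nurse/beer.

4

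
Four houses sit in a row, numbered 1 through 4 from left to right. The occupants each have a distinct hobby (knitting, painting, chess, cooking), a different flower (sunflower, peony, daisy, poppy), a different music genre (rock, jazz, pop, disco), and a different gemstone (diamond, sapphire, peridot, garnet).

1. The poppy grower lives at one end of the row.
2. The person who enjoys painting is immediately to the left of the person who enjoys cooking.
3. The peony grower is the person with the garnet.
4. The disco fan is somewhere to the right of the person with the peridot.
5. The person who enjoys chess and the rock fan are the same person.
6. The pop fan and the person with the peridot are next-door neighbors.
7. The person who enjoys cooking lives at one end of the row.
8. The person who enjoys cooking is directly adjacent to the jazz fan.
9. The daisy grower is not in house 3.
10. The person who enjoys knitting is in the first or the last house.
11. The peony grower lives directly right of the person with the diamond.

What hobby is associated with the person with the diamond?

By clue 7, the person who enjoys cooking is in house 4.
By clue 8, the jazz fan is in house 3.
From clue 2, the person who enjoys painting must be in house 3.
House 1 hobby: only knitting fits.
The only hobby still possible for house 2 is chess.
From clue 5, the rock fan must be in house 2.
That leaves pop as the music genre for house 1.
So house 4 gets disco for music genre.
By clue 6, the person with the peridot is in house 2.
The peony grower is in house 4 (clue 11).
The person with the diamond is in house 3 (clue 11).
So house 1 gets poppy for flower.
House 3's flower must be sunflower (nothing else left).
House 1's gemstone must be sapphire (nothing else left).
House 4 gemstone: only garnet fits.
So house 2 gets daisy for flower.
So: house 1 = knitting/poppy/pop/sapphire, house 2 = chess/daisy/rock/peridot, house 3 = painting/sunflower/jazz/diamond, house 4 = cooking/peony/disco/garnet.

painting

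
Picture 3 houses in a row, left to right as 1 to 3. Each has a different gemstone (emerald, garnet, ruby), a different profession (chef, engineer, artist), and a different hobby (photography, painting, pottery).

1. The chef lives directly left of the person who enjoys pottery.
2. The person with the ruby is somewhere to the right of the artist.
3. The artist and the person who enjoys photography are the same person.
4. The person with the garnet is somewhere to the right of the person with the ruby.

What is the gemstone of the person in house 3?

By clue 4, the person with the garnet is in house 3.
Clue 4: the person with the ruby is in house 2.
That leaves emerald as the gemstone for house 1.
The only profession still possible for house 3 is engineer.
By clue 2, the artist is in house 1.
The person who enjoys photography is in house 1 (clue 3).
That leaves chef as the profession for house 2.
From clue 1, the person who enjoys pottery must be in house 3.
The only hobby still possible for house 2 is painting.
So: house 1 = emerald/artist/photography, house 2 = ruby/chef/painting, house 3 = garnet/engineer/pottery.

garnet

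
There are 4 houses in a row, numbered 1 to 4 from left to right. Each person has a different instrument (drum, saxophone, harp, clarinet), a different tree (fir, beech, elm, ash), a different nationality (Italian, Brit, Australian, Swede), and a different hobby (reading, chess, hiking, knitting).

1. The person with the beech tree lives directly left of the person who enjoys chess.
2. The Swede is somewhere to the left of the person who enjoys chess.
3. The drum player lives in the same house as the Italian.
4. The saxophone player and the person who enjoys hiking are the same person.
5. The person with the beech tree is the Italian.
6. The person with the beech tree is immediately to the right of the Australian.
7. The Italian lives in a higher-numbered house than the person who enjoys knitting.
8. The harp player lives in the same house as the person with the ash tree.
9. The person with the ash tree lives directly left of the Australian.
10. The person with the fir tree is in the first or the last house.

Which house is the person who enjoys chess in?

From clue 9, the person with the ash tree must be in house 1.
The Australian is in house 2 (clue 9).
House 4 nationality: only Brit fits.
From clue 3, the drum player must be in house 3.
From clue 5, the person with the beech tree must be in house 3.
Clue 8: the harp player is in house 1.
The only tree still possible for house 2 is elm.
The only tree still possible for house 4 is fir.
House 1 nationality: only Swede fits.
So house 3 gets Italian for nationality.
The person who enjoys chess is in house 4 (clue 1).
House 1 hobby: only knitting fits.
That leaves hiking as the hobby for house 2.
House 3 hobby: only reading fits.
Clue 4 places the saxophone player in house 2.
So house 4 gets clarinet for instrument.
So: house 1 = harp/ash/Swede/knitting, house 2 = saxophone/elm/Australian/hiking, house 3 = drum/beech/Italian/reading, house 4 = clarinet/fir/Brit/chess.

4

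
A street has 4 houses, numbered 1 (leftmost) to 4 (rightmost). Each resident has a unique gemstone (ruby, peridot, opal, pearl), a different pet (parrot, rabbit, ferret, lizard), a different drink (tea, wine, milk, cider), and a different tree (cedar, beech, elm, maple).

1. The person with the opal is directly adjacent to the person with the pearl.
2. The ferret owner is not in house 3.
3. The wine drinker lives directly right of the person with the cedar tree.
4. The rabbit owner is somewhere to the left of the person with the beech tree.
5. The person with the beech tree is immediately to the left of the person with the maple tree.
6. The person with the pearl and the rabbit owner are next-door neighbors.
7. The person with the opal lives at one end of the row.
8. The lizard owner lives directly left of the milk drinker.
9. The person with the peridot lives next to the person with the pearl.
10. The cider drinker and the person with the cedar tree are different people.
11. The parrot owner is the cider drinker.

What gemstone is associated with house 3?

pearl

The person with the opal is narrowed to house 1 or 4; consider each.
Placing it in house 1 leads to a contradiction, so it's in house 4.
From clue 1, the person with the pearl must be in house 3.
The rabbit owner is in house 2 (clue 6).
House 1 gemstone: only ruby fits.
That leaves peridot as the gemstone for house 2.
Clue 4 places the person with the beech tree in house 3.
The person with the maple tree is in house 4 (clue 5).
The ferret owner is narrowed to house 1 or 4; consider each.
Placing it in house 1 leads to a contradiction, so it's in house 4.
The lizard owner is narrowed to house 1 or 3; consider each.
Placing it in house 1 leads to a contradiction, so it's in house 3.
Clue 8 places the milk drinker in house 4.
House 1's pet must be parrot (nothing else left).
Clue 11: the cider drinker is in house 1.
Clue 10: the person with the cedar tree is in house 2.
The only tree still possible for house 1 is elm.
The wine drinker is in house 3 (clue 3).
House 2 drink: only tea fits.
So: house 1 = ruby/parrot/cider/elm, house 2 = peridot/rabbit/tea/cedar, house 3 = pearl/lizard/wine/beech, house 4 = opal/ferret/milk/maple.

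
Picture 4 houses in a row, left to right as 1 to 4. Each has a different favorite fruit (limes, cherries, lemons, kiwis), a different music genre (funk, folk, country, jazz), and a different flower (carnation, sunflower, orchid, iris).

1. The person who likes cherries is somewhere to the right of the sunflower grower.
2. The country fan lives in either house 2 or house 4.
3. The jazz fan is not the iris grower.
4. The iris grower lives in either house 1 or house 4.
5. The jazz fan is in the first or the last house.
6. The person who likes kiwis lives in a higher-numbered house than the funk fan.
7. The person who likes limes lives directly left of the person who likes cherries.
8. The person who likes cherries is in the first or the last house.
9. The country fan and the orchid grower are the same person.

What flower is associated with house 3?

sunflower

By clue 8, the person who likes cherries is in house 4.
The person who likes limes is in house 3 (clue 7).
That leaves lemons as the favorite fruit for house 1.
House 2 favorite fruit: only kiwis fits.
House 3's music genre must be folk (nothing else left).
By clue 6, the funk fan is in house 1.
The only music genre still possible for house 2 is country.
The only music genre still possible for house 4 is jazz.
From clue 3, the iris grower must be in house 1.
Clue 9: the orchid grower is in house 2.
House 4 flower: only carnation fits.
House 3's flower must be sunflower (nothing else left).
So: house 1 = lemons/funk/iris, house 2 = kiwis/country/orchid, house 3 = limes/folk/sunflower, house 4 = cherries/jazz/carnation.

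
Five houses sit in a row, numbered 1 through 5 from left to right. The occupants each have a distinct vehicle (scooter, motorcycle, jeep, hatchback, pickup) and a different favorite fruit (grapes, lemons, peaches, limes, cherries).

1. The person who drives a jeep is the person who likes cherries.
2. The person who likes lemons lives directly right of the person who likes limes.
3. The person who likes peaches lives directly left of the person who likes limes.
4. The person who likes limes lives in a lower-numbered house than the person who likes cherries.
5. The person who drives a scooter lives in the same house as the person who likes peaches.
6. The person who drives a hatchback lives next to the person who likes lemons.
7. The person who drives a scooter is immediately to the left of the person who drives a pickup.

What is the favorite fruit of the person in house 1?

peaches

The person who drives a jeep is narrowed to house 3 or 4 or 5; consider each.
Placing it in house 3 and house 4 leads to a contradiction, so it's in house 5.
Clue 1: the person who likes cherries is in house 5.
The person who drives a pickup is narrowed to house 2 or 3; consider each.
Placing it in house 3 leads to a contradiction, so it's in house 2.
The person who drives a scooter is in house 1 (clue 7).
Clue 5: the person who likes peaches is in house 1.
Clue 3 places the person who likes limes in house 2.
The person who likes lemons is in house 3 (clue 2).
From clue 6, the person who drives a hatchback must be in house 4.
So house 3 gets motorcycle for vehicle.
House 4 favorite fruit: only grapes fits.
So: house 1 = scooter/peaches, house 2 = pickup/limes, house 3 = motorcycle/lemons, house 4 = hatchback/grapes, house 5 = jeep/cherries.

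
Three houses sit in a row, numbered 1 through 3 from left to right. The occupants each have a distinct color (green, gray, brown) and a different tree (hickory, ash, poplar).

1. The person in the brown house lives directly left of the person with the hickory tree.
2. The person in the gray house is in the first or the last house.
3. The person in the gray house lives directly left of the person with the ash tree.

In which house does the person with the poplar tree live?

Clue 3 places the person in the gray house in house 1.
The person with the ash tree is in house 2 (clue 3).
So house 2 gets brown for color.
House 3 color: only green fits.
House 1's tree must be poplar (nothing else left).
House 3's tree must be hickory (nothing else left).
So: house 1 = gray/poplar, house 2 = brown/ash, house 3 = green/hickory.

1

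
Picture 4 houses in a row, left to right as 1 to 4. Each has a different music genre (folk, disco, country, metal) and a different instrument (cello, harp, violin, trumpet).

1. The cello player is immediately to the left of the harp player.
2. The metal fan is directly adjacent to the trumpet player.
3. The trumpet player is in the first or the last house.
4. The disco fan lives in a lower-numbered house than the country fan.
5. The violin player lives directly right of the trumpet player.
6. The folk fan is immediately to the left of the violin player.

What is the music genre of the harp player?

Clue 5 places the violin player in house 2.
Clue 5 places the trumpet player in house 1.
The folk fan is in house 1 (clue 6).
So house 4 gets harp for instrument.
The metal fan is in house 2 (clue 2).
So house 4 gets country for music genre.
The only instrument still possible for house 3 is cello.
House 3 music genre: only disco fits.
So: house 1 = folk/trumpet, house 2 = metal/violin, house 3 = disco/cello, house 4 = country/harp.

country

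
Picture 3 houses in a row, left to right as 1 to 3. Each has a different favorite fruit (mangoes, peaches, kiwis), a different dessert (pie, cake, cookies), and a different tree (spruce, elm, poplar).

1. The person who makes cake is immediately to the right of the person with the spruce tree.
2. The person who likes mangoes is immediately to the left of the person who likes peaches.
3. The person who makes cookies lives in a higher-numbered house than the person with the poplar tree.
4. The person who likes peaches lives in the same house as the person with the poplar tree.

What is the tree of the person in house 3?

The person who likes peaches is in house 2 (clue 4).
The person with the poplar tree is in house 2 (clue 4).
So house 3 gets kiwis for favorite fruit.
So house 1 gets pie for dessert.
House 3 tree: only elm fits.
Clue 1: the person who makes cake is in house 2.
The person who makes cookies is in house 3 (clue 3).
So house 1 gets mangoes for favorite fruit.
The only tree still possible for house 1 is spruce.
So: house 1 = mangoes/pie/spruce, house 2 = peaches/cake/poplar, house 3 = kiwis/cookies/elm.

elm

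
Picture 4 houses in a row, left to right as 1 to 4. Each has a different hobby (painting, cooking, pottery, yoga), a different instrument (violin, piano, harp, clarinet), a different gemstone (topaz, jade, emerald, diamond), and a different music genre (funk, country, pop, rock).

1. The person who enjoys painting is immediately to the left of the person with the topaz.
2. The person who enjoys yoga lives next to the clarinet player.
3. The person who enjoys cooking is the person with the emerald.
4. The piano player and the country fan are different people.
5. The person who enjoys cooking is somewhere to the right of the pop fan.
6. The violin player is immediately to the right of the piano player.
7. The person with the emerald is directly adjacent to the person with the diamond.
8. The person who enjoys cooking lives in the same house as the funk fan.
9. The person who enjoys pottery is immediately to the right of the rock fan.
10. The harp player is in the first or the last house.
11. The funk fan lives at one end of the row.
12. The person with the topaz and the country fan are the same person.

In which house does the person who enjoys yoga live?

3

Clue 11: the funk fan is in house 4.
By clue 8, the person who enjoys cooking is in house 4.
From clue 3, the person with the emerald must be in house 4.
From clue 7, the person with the diamond must be in house 3.
So house 1 gets jade for gemstone.
House 2 gemstone: only topaz fits.
From clue 1, the person who enjoys painting must be in house 1.
The country fan is in house 2 (clue 12).
House 1's music genre must be rock (nothing else left).
The only music genre still possible for house 3 is pop.
By clue 9, the person who enjoys pottery is in house 2.
So house 3 gets yoga for hobby.
That leaves piano as the instrument for house 3.
From clue 6, the violin player must be in house 4.
So house 1 gets harp for instrument.
So house 2 gets clarinet for instrument.
So: house 1 = painting/harp/jade/rock, house 2 = pottery/clarinet/topaz/country, house 3 = yoga/piano/diamond/pop, house 4 = cooking/violin/emerald/funk.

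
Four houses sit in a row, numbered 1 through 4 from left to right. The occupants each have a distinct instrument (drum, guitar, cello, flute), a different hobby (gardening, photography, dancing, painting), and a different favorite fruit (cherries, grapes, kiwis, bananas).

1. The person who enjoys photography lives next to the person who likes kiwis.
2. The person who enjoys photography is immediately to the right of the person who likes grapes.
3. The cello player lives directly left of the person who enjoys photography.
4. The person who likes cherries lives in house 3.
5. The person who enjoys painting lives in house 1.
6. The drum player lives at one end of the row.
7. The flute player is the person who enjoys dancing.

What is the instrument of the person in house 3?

Clue 4 places the person who likes cherries in house 3.
Clue 5: the person who enjoys painting is in house 1.
The cello player is narrowed to house 1 or 2; consider each.
Placing it in house 1 leads to a contradiction, so it's in house 2.
By clue 3, the person who enjoys photography is in house 3.
Clue 2 places the person who likes grapes in house 2.
By clue 7, the flute player is in house 4.
From clue 7, the person who enjoys dancing must be in house 4.
The only instrument still possible for house 3 is guitar.
So house 2 gets gardening for hobby.
That leaves bananas as the favorite fruit for house 1.
House 4 favorite fruit: only kiwis fits.
The only instrument still possible for house 1 is drum.
So: house 1 = drum/painting/bananas, house 2 = cello/gardening/grapes, house 3 = guitar/photography/cherries, house 4 = flute/dancing/kiwis.

guitar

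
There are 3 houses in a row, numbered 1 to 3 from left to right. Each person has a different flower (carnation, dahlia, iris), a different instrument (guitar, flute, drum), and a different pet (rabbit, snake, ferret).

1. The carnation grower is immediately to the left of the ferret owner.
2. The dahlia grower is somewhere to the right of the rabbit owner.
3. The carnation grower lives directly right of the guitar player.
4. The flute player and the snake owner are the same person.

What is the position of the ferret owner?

3

From clue 3, the carnation grower must be in house 2.
From clue 3, the guitar player must be in house 1.
House 1 flower: only iris fits.
House 3 flower: only dahlia fits.
The ferret owner is in house 3 (clue 1).
So house 1 gets rabbit for pet.
So house 2 gets snake for pet.
By clue 4, the flute player is in house 2.
That leaves drum as the instrument for house 3.
So: house 1 = iris/guitar/rabbit, house 2 = carnation/flute/snake, house 3 = dahlia/drum/ferret.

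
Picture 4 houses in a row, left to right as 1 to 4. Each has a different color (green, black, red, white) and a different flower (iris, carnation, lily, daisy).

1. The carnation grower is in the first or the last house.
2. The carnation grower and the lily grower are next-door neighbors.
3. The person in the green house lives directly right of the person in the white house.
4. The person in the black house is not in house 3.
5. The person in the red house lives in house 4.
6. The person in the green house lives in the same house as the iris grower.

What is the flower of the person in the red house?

Clue 5 places the person in the red house in house 4.
So house 3 gets green for color.
From clue 3, the person in the white house must be in house 2.
The iris grower is in house 3 (clue 6).
House 1 color: only black fits.
The only flower still possible for house 2 is lily.
From clue 2, the carnation grower must be in house 1.
So house 4 gets daisy for flower.
So: house 1 = black/carnation, house 2 = white/lily, house 3 = green/iris, house 4 = red/daisy.

daisy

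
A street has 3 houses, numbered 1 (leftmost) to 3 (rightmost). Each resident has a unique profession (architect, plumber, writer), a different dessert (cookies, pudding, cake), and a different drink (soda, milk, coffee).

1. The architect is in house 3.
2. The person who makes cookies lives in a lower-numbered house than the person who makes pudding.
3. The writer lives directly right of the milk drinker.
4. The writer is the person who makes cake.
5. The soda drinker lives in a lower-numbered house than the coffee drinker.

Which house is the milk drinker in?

1

The architect is in house 3 (clue 1).
House 1's profession must be plumber (nothing else left).
The only profession still possible for house 2 is writer.
That leaves cookies as the dessert for house 1.
House 3's drink must be coffee (nothing else left).
By clue 3, the milk drinker is in house 1.
By clue 4, the person who makes cake is in house 2.
That leaves pudding as the dessert for house 3.
So house 2 gets soda for drink.
So: house 1 = plumber/cookies/milk, house 2 = writer/cake/soda, house 3 = architect/pudding/coffee.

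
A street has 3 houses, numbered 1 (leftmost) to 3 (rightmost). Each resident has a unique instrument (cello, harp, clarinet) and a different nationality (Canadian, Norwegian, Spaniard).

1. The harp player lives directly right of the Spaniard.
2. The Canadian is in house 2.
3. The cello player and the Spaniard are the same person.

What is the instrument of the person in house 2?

harp

Clue 2 places the Canadian in house 2.
That leaves Spaniard as the nationality for house 1.
So house 3 gets Norwegian for nationality.
Clue 1: the harp player is in house 2.
Clue 3 places the cello player in house 1.
The only instrument still possible for house 3 is clarinet.
So: house 1 = cello/Spaniard, house 2 = harp/Canadian, house 3 = clarinet/Norwegian.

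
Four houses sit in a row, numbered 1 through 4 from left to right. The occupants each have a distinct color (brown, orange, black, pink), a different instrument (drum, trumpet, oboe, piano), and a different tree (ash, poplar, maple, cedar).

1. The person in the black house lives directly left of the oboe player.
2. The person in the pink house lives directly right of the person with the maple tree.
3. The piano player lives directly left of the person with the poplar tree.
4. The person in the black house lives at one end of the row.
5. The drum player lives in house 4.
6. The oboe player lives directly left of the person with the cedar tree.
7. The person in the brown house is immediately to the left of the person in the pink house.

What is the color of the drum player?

From clue 4, the person in the black house must be in house 1.
From clue 5, the drum player must be in house 4.
The oboe player is in house 2 (clue 1).
Clue 6 places the person with the cedar tree in house 3.
The person in the pink house is in house 3 (clue 2).
From clue 2, the person with the maple tree must be in house 2.
Clue 7: the person in the brown house is in house 2.
The only color still possible for house 4 is orange.
House 1's tree must be ash (nothing else left).
House 4 tree: only poplar fits.
By clue 3, the piano player is in house 3.
So house 1 gets trumpet for instrument.
So: house 1 = black/trumpet/ash, house 2 = brown/oboe/maple, house 3 = pink/piano/cedar, house 4 = orange/drum/poplar.

orange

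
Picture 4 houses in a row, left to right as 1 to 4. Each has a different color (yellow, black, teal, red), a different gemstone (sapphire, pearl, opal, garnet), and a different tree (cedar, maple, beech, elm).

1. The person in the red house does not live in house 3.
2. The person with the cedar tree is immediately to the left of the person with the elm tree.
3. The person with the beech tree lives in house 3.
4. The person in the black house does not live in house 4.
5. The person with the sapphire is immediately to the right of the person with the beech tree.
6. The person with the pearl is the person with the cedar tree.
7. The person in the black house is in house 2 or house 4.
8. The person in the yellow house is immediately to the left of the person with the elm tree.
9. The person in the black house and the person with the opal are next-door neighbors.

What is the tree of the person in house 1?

From clue 3, the person with the beech tree must be in house 3.
By clue 5, the person with the sapphire is in house 4.
Clue 7 places the person in the black house in house 2.
Clue 2 places the person with the cedar tree in house 1.
By clue 2, the person with the elm tree is in house 2.
The person with the pearl is in house 1 (clue 6).
From clue 8, the person in the yellow house must be in house 1.
House 3 color: only teal fits.
So house 4 gets red for color.
House 2 gemstone: only garnet fits.
The only gemstone still possible for house 3 is opal.
House 4's tree must be maple (nothing else left).
So: house 1 = yellow/pearl/cedar, house 2 = black/garnet/elm, house 3 = teal/opal/beech, house 4 = red/sapphire/maple.

cedar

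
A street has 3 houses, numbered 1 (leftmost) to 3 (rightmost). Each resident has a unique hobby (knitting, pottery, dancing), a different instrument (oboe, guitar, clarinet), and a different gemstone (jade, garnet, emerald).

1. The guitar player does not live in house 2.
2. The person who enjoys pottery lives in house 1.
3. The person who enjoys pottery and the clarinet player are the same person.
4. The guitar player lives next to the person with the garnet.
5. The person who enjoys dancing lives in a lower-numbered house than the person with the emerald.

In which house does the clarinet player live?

Clue 2 places the person who enjoys pottery in house 1.
By clue 3, the clarinet player is in house 1.
From clue 4, the person with the garnet must be in house 2.
House 2's hobby must be dancing (nothing else left).
House 3's hobby must be knitting (nothing else left).
That leaves oboe as the instrument for house 2.
So house 3 gets guitar for instrument.
So house 1 gets jade for gemstone.
That leaves emerald as the gemstone for house 3.
So: house 1 = pottery/clarinet/jade, house 2 = dancing/oboe/garnet, house 3 = knitting/guitar/emerald.

1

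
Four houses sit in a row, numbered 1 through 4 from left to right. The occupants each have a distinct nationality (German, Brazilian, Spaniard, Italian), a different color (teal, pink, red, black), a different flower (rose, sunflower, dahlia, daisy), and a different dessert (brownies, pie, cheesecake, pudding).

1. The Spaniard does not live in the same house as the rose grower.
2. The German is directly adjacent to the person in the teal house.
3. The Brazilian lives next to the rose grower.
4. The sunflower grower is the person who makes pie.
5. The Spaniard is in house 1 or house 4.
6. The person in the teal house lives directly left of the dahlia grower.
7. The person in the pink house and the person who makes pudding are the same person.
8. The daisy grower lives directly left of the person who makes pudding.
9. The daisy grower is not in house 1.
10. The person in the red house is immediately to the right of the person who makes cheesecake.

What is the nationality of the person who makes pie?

The Spaniard is narrowed to house 1 or 4; consider each.
Placing it in house 4 leads to a contradiction, so it's in house 1.
That leaves sunflower as the flower for house 1.
Clue 4: the person who makes pie is in house 1.
The person in the pink house is narrowed to house 3 or 4; consider each.
Placing it in house 3 leads to a contradiction, so it's in house 4.
The person who makes pudding is in house 4 (clue 7).
From clue 8, the daisy grower must be in house 3.
So house 3 gets red for color.
From clue 3, the Brazilian must be in house 3.
The person in the teal house is in house 1 (clue 6).
From clue 6, the dahlia grower must be in house 2.
From clue 10, the person who makes cheesecake must be in house 2.
So house 4 gets Italian for nationality.
The only color still possible for house 2 is black.
That leaves rose as the flower for house 4.
So house 3 gets brownies for dessert.
That leaves German as the nationality for house 2.
So: house 1 = Spaniard/teal/sunflower/pie, house 2 = German/black/dahlia/cheesecake, house 3 = Brazilian/red/daisy/brownies, house 4 = Italian/pink/rose/pudding.

Spaniard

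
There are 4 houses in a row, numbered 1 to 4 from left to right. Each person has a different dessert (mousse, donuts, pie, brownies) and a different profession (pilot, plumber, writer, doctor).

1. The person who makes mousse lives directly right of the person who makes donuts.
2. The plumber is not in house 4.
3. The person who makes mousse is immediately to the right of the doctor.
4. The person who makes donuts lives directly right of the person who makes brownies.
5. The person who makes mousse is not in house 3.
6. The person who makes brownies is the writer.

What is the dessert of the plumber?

House 4's profession must be pilot (nothing else left).
From clue 1, the person who makes mousse must be in house 4.
By clue 1, the person who makes donuts is in house 3.
Clue 3: the doctor is in house 3.
Clue 4 places the person who makes brownies in house 2.
By clue 6, the writer is in house 2.
House 1 dessert: only pie fits.
House 1 profession: only plumber fits.
So: house 1 = pie/plumber, house 2 = brownies/writer, house 3 = donuts/doctor, house 4 = mousse/pilot.

pie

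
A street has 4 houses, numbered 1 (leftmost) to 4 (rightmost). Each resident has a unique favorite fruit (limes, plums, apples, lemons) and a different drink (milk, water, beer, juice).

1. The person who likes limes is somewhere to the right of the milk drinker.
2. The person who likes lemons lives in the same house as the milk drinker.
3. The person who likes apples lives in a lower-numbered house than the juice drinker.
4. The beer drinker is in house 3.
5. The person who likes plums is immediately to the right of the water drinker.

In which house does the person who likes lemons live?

By clue 4, the beer drinker is in house 3.
The only drink still possible for house 4 is juice.
The only favorite fruit still possible for house 4 is limes.
The person who likes lemons is narrowed to house 1 or 2; consider each.
Placing it in house 2 leads to a contradiction, so it's in house 1.
Clue 2 places the milk drinker in house 1.
So house 2 gets water for drink.
The person who likes plums is in house 3 (clue 5).
House 2's favorite fruit must be apples (nothing else left).
So: house 1 = lemons/milk, house 2 = apples/water, house 3 = plums/beer, house 4 = limes/juice.

1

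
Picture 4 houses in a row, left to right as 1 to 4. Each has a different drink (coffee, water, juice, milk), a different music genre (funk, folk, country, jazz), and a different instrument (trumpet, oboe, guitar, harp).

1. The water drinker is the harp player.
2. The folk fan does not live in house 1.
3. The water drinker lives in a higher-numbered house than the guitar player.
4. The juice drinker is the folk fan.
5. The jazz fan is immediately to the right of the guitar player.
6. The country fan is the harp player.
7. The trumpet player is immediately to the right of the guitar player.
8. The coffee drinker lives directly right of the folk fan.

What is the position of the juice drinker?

2

So house 1 gets milk for drink.
So house 1 gets funk for music genre.
The coffee drinker is narrowed to house 3 or 4; consider each.
Placing it in house 4 leads to a contradiction, so it's in house 3.
The folk fan is in house 2 (clue 8).
House 2 drink: only juice fits.
House 4's drink must be water (nothing else left).
Clue 1: the harp player is in house 4.
From clue 6, the country fan must be in house 4.
That leaves jazz as the music genre for house 3.
House 1's instrument must be oboe (nothing else left).
So house 2 gets guitar for instrument.
So house 3 gets trumpet for instrument.
So: house 1 = milk/funk/oboe, house 2 = juice/folk/guitar, house 3 = coffee/jazz/trumpet, house 4 = water/country/harp.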